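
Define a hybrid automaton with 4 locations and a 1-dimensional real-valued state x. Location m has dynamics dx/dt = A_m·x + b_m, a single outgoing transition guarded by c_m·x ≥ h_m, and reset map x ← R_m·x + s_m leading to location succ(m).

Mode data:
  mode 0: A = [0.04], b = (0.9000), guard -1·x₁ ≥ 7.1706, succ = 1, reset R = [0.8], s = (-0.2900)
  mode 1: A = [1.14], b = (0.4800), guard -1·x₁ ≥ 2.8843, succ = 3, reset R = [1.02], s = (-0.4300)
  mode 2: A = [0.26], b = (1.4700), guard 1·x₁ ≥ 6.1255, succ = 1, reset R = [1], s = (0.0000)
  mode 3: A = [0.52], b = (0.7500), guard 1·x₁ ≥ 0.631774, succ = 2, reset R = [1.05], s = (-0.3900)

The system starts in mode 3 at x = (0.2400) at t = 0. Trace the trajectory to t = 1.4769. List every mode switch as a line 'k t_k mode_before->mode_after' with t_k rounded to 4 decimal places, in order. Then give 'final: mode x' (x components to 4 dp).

Mode 3: guard c·x = 0.6318 hit at Δt = 0.4026 (t = 0.4026), x⁻ = (0.6318) → reset → x⁺ = (0.2734), jump to mode 2
Mode 2: flow for 1.0743 to horizon, guard not reached → x = (2.1833)

1 0.4026 3->2
final: 2 2.1833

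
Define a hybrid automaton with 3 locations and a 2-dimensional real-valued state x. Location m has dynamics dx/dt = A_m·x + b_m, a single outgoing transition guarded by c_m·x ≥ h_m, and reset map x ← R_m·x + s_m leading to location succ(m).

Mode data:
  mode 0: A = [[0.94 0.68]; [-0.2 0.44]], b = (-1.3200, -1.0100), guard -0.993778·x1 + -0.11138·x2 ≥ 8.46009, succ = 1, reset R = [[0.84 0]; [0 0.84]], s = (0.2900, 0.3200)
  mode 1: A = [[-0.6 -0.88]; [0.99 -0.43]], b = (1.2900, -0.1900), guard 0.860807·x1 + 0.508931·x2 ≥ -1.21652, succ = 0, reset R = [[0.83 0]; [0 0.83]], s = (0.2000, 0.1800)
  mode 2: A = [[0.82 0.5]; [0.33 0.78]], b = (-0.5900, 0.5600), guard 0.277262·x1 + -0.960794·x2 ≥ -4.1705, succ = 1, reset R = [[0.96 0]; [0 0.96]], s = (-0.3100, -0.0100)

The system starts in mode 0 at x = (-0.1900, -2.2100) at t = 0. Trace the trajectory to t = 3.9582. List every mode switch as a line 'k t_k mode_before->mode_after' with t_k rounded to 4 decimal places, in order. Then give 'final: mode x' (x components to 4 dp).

1 1.1777 0->1
2 2.3048 1->0
3 3.5933 0->1
final: 1 -2.8974 -6.1081

Mode 0: guard c·x = 8.4601 hit at Δt = 1.1777 (t = 1.1777), x⁻ = (-8.0238, -4.3653) → reset → x⁺ = (-6.4500, -3.3468), jump to mode 1
Mode 1: guard c·x = -1.2165 hit at Δt = 1.1271 (t = 2.3048), x⁻ = (0.9802, -4.0483) → reset → x⁺ = (1.0136, -3.1801), jump to mode 0
Mode 0: guard c·x = 8.4601 hit at Δt = 1.2885 (t = 3.5933), x⁻ = (-7.7607, -6.7124) → reset → x⁺ = (-6.2290, -5.3184), jump to mode 1
Mode 1: flow for 0.3649 to horizon, guard not reached → x = (-2.8974, -6.1081)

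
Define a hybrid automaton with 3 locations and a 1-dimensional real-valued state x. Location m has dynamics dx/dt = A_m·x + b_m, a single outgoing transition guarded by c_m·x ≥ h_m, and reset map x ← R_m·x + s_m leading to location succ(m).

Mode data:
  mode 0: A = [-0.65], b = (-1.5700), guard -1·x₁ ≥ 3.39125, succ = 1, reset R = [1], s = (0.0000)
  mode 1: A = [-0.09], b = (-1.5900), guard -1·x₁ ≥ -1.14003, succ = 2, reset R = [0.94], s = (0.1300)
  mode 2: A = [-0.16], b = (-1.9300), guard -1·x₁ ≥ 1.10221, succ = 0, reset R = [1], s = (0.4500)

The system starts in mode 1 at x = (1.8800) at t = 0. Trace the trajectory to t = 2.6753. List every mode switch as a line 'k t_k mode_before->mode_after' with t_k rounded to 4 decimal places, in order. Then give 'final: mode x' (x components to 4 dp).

Mode 1: guard c·x = -1.1400 hit at Δt = 0.4288 (t = 0.4288), x⁻ = (1.1400) → reset → x⁺ = (1.2016), jump to mode 2
Mode 2: guard c·x = 1.1022 hit at Δt = 1.1924 (t = 1.6212), x⁻ = (-1.1022) → reset → x⁺ = (-0.6522), jump to mode 0
Mode 0: flow for 1.0541 to horizon, guard not reached → x = (-1.5267)

1 0.4288 1->2
2 1.6212 2->0
final: 0 -1.5267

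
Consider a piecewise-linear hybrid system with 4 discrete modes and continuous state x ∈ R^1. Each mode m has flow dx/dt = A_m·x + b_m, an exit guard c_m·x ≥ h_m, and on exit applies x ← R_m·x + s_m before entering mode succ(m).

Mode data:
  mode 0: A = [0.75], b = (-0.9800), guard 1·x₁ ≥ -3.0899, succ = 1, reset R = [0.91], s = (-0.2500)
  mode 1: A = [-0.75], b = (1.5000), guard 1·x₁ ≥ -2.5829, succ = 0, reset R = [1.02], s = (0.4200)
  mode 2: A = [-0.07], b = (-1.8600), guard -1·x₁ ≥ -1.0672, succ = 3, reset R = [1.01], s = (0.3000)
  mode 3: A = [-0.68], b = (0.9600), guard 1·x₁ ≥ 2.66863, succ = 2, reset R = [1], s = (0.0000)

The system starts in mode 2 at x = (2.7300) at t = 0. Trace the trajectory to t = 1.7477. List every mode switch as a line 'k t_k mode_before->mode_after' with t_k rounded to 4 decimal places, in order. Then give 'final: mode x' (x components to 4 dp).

1 0.8346 2->3
final: 3 1.3935

Mode 2: guard c·x = -1.0672 hit at Δt = 0.8346 (t = 0.8346), x⁻ = (1.0672) → reset → x⁺ = (1.3779), jump to mode 3
Mode 3: flow for 0.9131 to horizon, guard not reached → x = (1.3935)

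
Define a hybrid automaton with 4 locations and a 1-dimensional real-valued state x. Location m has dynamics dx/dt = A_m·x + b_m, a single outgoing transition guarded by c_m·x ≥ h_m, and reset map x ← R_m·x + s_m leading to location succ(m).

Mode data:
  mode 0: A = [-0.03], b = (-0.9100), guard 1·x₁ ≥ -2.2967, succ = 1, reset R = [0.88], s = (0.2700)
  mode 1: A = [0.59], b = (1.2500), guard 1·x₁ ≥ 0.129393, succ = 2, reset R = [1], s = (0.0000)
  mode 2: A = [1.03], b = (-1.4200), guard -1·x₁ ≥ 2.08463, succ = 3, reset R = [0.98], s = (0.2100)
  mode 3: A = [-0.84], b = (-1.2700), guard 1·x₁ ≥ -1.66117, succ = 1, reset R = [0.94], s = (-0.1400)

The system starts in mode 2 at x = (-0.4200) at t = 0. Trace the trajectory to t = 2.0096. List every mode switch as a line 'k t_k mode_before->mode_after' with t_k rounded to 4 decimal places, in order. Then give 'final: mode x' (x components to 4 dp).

Mode 2: guard c·x = 2.0846 hit at Δt = 0.6361 (t = 0.6361), x⁻ = (-2.0846) → reset → x⁺ = (-1.8329), jump to mode 3
Mode 3: guard c·x = -1.6612 hit at Δt = 0.9117 (t = 1.5478), x⁻ = (-1.6612) → reset → x⁺ = (-1.7015), jump to mode 1
Mode 1: flow for 0.4618 to horizon, guard not reached → x = (-1.5708)

1 0.6361 2->3
2 1.5478 3->1
final: 1 -1.5708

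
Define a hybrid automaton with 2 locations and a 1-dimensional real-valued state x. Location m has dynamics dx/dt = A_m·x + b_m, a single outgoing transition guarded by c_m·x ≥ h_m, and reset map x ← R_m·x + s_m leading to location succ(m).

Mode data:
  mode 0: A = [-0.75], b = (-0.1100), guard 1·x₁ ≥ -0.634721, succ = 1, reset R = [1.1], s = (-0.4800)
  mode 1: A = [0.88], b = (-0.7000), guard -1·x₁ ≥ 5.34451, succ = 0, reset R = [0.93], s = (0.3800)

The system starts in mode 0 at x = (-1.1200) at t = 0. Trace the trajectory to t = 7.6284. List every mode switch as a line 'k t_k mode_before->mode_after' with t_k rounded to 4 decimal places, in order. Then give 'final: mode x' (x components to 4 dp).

1 0.9204 0->1
2 2.2101 1->0
3 5.1552 0->1
4 6.4449 1->0
final: 0 -1.9758

Mode 0: guard c·x = -0.6347 hit at Δt = 0.9204 (t = 0.9204), x⁻ = (-0.6347) → reset → x⁺ = (-1.1782), jump to mode 1
Mode 1: guard c·x = 5.3445 hit at Δt = 1.2897 (t = 2.2101), x⁻ = (-5.3445) → reset → x⁺ = (-4.5904), jump to mode 0
Mode 0: guard c·x = -0.6347 hit at Δt = 2.9451 (t = 5.1552), x⁻ = (-0.6347) → reset → x⁺ = (-1.1782), jump to mode 1
Mode 1: guard c·x = 5.3445 hit at Δt = 1.2897 (t = 6.4449), x⁻ = (-5.3445) → reset → x⁺ = (-4.5904), jump to mode 0
Mode 0: flow for 1.1835 to horizon, guard not reached → x = (-1.9758)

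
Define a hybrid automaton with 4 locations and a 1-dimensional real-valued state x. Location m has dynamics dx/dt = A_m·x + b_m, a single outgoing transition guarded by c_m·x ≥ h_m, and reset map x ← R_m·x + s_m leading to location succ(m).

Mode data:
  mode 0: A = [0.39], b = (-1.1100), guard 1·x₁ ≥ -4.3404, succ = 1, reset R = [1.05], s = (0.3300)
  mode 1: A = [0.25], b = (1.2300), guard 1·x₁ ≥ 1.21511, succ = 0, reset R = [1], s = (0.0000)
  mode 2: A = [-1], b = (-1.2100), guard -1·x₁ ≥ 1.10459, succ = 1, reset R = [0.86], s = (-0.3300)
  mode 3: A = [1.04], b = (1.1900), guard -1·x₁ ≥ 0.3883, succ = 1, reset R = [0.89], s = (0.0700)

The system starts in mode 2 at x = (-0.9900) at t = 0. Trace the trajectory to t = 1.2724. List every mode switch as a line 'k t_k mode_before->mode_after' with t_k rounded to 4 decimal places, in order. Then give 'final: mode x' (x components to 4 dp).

1 0.7358 2->1
final: 1 -0.7573

Mode 2: guard c·x = 1.1046 hit at Δt = 0.7358 (t = 0.7358), x⁻ = (-1.1046) → reset → x⁺ = (-1.2799), jump to mode 1
Mode 1: flow for 0.5366 to horizon, guard not reached → x = (-0.7573)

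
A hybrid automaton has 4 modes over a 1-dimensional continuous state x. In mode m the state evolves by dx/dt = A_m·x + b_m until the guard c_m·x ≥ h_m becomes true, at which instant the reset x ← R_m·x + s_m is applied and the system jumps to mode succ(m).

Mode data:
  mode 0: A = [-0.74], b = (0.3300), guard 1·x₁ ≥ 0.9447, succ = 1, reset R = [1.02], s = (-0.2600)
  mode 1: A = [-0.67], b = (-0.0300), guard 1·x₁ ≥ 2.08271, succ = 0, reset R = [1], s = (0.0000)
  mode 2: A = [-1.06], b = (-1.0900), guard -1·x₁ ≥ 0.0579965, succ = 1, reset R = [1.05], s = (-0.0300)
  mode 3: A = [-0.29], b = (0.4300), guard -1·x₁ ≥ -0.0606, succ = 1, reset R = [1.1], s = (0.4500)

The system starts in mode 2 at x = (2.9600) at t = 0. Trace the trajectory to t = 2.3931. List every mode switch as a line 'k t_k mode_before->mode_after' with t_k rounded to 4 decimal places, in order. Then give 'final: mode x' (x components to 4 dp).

Mode 2: guard c·x = 0.0580 hit at Δt = 1.3335 (t = 1.3335), x⁻ = (-0.0580) → reset → x⁺ = (-0.0909), jump to mode 1
Mode 1: flow for 1.0596 to horizon, guard not reached → x = (-0.0675)

1 1.3335 2->1
final: 1 -0.0675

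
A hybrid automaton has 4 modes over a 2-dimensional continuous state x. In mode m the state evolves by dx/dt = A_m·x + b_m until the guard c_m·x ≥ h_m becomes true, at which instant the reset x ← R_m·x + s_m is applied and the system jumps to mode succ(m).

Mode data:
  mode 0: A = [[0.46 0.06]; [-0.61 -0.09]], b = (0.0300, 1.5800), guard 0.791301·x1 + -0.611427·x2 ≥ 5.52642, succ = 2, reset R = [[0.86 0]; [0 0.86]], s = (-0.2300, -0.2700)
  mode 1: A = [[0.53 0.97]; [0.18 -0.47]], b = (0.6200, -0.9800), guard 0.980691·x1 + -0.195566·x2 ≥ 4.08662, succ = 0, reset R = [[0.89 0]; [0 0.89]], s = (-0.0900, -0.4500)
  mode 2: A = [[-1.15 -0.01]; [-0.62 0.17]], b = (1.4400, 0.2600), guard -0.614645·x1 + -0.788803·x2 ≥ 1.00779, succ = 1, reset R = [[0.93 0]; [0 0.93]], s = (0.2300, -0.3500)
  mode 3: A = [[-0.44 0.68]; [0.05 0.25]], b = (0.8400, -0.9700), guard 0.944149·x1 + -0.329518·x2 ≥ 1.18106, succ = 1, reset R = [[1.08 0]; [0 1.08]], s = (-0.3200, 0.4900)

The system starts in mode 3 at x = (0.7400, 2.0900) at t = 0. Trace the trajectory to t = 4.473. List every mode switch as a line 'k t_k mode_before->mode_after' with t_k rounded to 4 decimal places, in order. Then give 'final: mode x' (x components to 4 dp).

Mode 3: guard c·x = 1.1811 hit at Δt = 0.7250 (t = 0.7250), x⁻ = (1.8747, 1.7873) → reset → x⁺ = (1.7047, 2.4203), jump to mode 1
Mode 1: guard c·x = 4.0866 hit at Δt = 0.6745 (t = 1.3995), x⁻ = (4.4705, 1.5216) → reset → x⁺ = (3.8888, 0.9042), jump to mode 0
Mode 0: guard c·x = 5.5264 hit at Δt = 1.0687 (t = 2.4682), x⁻ = (6.4223, -0.7268) → reset → x⁺ = (5.2932, -0.8951), jump to mode 2
Mode 2: guard c·x = 1.0078 hit at Δt = 0.9949 (t = 3.4631), x⁻ = (2.5535, -3.2673) → reset → x⁺ = (2.6047, -3.3886), jump to mode 1
Mode 1: flow for 1.0099 to horizon, guard not reached → x = (1.4066, -2.6139)

1 0.7250 3->1
2 1.3995 1->0
3 2.4682 0->2
4 3.4631 2->1
final: 1 1.4066 -2.6139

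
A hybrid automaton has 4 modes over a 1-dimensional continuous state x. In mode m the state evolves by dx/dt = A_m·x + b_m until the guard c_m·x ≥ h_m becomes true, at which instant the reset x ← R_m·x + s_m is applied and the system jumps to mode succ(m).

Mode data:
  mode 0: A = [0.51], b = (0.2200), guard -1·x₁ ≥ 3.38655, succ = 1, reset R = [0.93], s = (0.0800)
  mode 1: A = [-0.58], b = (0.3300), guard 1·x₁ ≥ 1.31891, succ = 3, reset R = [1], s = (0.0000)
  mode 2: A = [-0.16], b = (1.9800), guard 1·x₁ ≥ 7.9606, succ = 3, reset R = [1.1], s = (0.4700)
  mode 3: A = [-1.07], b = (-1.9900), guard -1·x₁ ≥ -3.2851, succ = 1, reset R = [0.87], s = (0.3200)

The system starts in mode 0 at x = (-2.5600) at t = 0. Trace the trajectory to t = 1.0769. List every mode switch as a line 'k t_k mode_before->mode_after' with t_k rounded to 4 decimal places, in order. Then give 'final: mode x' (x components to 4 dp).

1 0.6433 0->1
final: 1 -2.2604

Mode 0: guard c·x = 3.3866 hit at Δt = 0.6433 (t = 0.6433), x⁻ = (-3.3865) → reset → x⁺ = (-3.0695), jump to mode 1
Mode 1: flow for 0.4336 to horizon, guard not reached → x = (-2.2604)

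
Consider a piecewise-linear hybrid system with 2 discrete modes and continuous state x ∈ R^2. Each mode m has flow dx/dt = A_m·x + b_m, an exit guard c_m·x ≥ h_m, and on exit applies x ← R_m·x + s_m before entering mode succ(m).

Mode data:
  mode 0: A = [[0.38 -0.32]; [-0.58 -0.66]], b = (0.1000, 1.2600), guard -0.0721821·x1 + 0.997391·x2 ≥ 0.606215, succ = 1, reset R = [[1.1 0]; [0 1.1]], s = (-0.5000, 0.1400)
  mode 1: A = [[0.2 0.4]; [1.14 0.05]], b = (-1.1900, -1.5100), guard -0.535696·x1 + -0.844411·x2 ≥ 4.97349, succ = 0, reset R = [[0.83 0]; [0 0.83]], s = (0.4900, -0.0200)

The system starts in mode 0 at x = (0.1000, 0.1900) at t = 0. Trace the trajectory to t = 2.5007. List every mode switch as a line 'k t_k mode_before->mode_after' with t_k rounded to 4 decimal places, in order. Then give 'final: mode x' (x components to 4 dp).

Mode 0: guard c·x = 0.6062 hit at Δt = 0.4598 (t = 0.4598), x⁻ = (0.1039, 0.6153) → reset → x⁺ = (-0.3858, 0.8168), jump to mode 1
Mode 1: guard c·x = 4.9735 hit at Δt = 1.4356 (t = 1.8954), x⁻ = (-3.1726, -3.8772) → reset → x⁺ = (-2.1432, -3.2381), jump to mode 0
Mode 0: flow for 0.6053 to horizon, guard not reached → x = (-2.1827, -0.9274)

1 0.4598 0->1
2 1.8954 1->0
final: 0 -2.1827 -0.9274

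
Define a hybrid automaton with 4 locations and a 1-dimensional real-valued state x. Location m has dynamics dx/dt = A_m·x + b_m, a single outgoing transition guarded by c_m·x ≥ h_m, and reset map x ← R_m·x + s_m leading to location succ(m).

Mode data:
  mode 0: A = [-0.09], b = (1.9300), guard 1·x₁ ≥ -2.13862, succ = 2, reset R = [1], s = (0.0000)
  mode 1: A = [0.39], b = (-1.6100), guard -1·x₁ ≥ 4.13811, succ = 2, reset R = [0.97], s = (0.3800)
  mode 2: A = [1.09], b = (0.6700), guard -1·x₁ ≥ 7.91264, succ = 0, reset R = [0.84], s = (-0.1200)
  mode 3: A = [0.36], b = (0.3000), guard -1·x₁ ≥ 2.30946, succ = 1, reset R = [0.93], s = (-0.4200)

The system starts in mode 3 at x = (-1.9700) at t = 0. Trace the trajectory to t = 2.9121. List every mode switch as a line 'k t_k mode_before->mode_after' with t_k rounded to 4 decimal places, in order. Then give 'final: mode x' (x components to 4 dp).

1 0.7259 3->1
2 1.2661 1->2
3 2.0758 2->0
final: 0 -4.7212

Mode 3: guard c·x = 2.3095 hit at Δt = 0.7259 (t = 0.7259), x⁻ = (-2.3095) → reset → x⁺ = (-2.5678), jump to mode 1
Mode 1: guard c·x = 4.1381 hit at Δt = 0.5402 (t = 1.2661), x⁻ = (-4.1381) → reset → x⁺ = (-3.6340), jump to mode 2
Mode 2: guard c·x = 7.9126 hit at Δt = 0.8097 (t = 2.0758), x⁻ = (-7.9126) → reset → x⁺ = (-6.7666), jump to mode 0
Mode 0: flow for 0.8363 to horizon, guard not reached → x = (-4.7212)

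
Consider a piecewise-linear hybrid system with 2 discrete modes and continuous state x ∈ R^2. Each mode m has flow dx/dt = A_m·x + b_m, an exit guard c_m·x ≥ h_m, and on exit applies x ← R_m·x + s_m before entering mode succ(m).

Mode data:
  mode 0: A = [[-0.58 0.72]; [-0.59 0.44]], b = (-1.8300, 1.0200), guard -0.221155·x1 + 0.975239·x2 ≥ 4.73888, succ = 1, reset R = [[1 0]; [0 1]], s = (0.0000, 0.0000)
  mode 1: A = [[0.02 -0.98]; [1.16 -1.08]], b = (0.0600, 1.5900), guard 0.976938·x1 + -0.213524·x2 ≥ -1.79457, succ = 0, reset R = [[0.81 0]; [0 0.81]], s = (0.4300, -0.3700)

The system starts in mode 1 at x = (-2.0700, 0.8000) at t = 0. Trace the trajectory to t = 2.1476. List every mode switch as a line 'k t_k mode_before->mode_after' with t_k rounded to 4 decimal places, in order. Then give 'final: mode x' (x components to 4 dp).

1 1.5264 1->0
final: 0 -1.8441 0.3445

Mode 1: guard c·x = -1.7946 hit at Δt = 1.5264 (t = 1.5264), x⁻ = (-1.9496, -0.5153) → reset → x⁺ = (-1.1491, -0.7874), jump to mode 0
Mode 0: flow for 0.6212 to horizon, guard not reached → x = (-1.8441, 0.3445)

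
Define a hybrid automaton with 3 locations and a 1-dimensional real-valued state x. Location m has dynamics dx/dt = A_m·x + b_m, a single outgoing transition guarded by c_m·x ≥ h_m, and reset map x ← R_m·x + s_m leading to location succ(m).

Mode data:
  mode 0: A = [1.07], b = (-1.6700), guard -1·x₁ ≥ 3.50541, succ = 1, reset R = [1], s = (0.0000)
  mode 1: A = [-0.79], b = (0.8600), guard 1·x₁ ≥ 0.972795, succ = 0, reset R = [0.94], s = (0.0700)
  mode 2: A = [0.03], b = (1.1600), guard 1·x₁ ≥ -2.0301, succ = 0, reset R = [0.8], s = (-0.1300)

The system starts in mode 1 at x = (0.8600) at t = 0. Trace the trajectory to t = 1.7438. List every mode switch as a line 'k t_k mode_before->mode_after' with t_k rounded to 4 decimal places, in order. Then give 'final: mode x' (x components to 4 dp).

1 0.8608 1->0
final: 0 0.0783

Mode 1: guard c·x = 0.9728 hit at Δt = 0.8608 (t = 0.8608), x⁻ = (0.9728) → reset → x⁺ = (0.9844), jump to mode 0
Mode 0: flow for 0.8830 to horizon, guard not reached → x = (0.0783)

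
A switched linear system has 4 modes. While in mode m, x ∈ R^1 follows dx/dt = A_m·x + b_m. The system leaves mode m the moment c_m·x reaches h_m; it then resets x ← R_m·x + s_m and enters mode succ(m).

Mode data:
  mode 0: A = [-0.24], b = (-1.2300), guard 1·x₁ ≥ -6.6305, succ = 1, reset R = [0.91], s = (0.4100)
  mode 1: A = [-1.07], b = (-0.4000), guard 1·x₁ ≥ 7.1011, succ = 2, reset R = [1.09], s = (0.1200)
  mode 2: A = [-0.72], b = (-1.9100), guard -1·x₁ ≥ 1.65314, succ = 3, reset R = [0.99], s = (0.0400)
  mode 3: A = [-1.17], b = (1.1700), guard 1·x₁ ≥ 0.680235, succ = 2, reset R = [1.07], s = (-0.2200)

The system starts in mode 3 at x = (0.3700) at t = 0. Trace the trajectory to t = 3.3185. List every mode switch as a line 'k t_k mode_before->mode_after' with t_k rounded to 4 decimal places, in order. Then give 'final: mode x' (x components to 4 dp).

Mode 3: guard c·x = 0.6802 hit at Δt = 0.5796 (t = 0.5796), x⁻ = (0.6802) → reset → x⁺ = (0.5079), jump to mode 2
Mode 2: guard c·x = 1.6531 hit at Δt = 1.5988 (t = 2.1784), x⁻ = (-1.6531) → reset → x⁺ = (-1.5966), jump to mode 3
Mode 3: flow for 1.1401 to horizon, guard not reached → x = (0.3159)

1 0.5796 3->2
2 2.1784 2->3
final: 3 0.3159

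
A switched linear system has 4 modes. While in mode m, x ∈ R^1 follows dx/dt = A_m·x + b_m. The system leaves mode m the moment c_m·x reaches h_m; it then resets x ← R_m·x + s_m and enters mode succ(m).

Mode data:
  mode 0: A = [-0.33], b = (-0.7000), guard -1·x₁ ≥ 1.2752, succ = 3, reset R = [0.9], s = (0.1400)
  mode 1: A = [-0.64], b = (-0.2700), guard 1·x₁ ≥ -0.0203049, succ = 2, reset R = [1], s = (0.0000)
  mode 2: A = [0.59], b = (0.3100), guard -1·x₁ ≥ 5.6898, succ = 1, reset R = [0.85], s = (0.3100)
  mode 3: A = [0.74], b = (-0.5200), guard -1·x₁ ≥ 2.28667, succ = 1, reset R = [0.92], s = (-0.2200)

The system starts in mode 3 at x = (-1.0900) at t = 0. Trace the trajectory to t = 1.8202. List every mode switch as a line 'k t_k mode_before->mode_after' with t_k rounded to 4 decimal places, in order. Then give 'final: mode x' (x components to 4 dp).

Mode 3: guard c·x = 2.2867 hit at Δt = 0.6910 (t = 0.6910), x⁻ = (-2.2867) → reset → x⁺ = (-2.3237), jump to mode 1
Mode 1: flow for 1.1292 to horizon, guard not reached → x = (-1.3451)

1 0.6910 3->1
final: 1 -1.3451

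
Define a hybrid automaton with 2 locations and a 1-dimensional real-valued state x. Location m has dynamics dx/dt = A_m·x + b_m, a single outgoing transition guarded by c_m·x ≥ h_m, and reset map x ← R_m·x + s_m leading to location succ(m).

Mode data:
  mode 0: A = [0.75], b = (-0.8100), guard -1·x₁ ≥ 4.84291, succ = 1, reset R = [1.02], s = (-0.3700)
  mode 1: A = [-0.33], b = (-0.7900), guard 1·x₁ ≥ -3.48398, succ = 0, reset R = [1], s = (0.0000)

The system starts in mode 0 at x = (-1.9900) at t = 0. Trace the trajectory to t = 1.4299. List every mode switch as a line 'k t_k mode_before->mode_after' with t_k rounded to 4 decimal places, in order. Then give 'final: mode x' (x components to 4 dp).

1 0.8762 0->1
final: 1 -4.8228

Mode 0: guard c·x = 4.8429 hit at Δt = 0.8762 (t = 0.8762), x⁻ = (-4.8429) → reset → x⁺ = (-5.3098), jump to mode 1
Mode 1: flow for 0.5537 to horizon, guard not reached → x = (-4.8228)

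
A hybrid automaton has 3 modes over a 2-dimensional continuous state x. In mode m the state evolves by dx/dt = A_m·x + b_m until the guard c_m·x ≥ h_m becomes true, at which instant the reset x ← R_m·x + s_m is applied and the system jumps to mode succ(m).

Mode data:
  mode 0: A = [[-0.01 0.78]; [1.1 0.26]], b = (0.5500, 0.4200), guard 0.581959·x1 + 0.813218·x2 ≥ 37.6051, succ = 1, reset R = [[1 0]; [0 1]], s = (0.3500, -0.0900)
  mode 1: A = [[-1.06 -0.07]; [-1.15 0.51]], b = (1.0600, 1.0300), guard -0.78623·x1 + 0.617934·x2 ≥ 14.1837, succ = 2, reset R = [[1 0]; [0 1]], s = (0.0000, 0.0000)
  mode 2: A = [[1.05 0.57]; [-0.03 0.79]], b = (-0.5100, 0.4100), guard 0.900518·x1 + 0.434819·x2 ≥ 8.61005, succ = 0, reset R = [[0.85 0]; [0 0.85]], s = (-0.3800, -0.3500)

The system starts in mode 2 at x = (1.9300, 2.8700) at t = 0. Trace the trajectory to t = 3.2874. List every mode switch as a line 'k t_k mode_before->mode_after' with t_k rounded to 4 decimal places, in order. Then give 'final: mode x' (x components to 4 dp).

Mode 2: guard c·x = 8.6100 hit at Δt = 0.8104 (t = 0.8104), x⁻ = (6.7678, 5.7852) → reset → x⁺ = (5.3727, 4.5674), jump to mode 0
Mode 0: guard c·x = 37.6051 hit at Δt = 1.5024 (t = 2.3128), x⁻ = (22.6755, 30.0152) → reset → x⁺ = (23.0255, 29.9252), jump to mode 1
Mode 1: flow for 0.9746 to horizon, guard not reached → x = (7.6414, 29.2112)

1 0.8104 2->0
2 2.3128 0->1
final: 1 7.6414 29.2112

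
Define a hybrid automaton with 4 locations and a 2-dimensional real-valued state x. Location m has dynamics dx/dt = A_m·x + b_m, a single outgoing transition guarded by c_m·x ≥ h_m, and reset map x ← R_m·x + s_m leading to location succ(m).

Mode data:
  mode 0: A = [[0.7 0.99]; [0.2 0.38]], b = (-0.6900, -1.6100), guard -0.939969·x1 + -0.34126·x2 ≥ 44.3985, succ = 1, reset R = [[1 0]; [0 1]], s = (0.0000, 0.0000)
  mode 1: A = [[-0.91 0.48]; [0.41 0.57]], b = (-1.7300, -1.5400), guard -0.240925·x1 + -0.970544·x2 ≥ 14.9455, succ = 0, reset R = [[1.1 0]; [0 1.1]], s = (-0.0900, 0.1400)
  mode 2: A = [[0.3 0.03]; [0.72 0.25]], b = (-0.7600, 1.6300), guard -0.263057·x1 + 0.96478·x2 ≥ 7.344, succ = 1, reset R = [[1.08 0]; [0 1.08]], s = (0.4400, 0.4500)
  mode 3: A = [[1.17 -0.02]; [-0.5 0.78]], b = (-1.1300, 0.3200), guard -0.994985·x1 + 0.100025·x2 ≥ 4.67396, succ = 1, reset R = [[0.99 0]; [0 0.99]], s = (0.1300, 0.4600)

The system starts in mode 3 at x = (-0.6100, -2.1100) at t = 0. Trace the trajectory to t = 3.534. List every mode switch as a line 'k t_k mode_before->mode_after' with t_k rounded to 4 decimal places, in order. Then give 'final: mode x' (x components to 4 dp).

1 1.1507 3->1
2 2.6886 1->0
final: 0 -35.0305 -26.0983

Mode 3: guard c·x = 4.6740 hit at Δt = 1.1507 (t = 1.1507), x⁻ = (-4.9697, -2.7079) → reset → x⁺ = (-4.7900, -2.2208), jump to mode 1
Mode 1: guard c·x = 14.9455 hit at Δt = 1.5379 (t = 2.6886), x⁻ = (-5.9868, -13.9130) → reset → x⁺ = (-6.6755, -15.1642), jump to mode 0
Mode 0: flow for 0.8454 to horizon, guard not reached → x = (-35.0305, -26.0983)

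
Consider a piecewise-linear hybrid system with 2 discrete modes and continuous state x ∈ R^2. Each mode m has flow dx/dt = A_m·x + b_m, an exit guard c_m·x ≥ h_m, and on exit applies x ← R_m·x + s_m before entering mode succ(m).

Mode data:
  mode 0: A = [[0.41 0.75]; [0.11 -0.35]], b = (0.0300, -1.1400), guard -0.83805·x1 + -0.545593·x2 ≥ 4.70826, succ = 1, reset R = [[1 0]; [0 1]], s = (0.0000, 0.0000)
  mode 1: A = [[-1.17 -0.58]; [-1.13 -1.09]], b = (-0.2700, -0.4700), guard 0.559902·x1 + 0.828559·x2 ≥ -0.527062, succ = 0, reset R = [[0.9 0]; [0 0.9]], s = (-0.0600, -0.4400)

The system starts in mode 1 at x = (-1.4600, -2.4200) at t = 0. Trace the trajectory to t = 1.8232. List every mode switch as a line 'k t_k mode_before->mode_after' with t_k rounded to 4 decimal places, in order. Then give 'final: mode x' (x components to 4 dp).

1 1.4034 1->0
final: 0 -0.5486 -1.2805

Mode 1: guard c·x = -0.5271 hit at Δt = 1.4034 (t = 1.4034), x⁻ = (-0.1015, -0.5675) → reset → x⁺ = (-0.1514, -0.9508), jump to mode 0
Mode 0: flow for 0.4198 to horizon, guard not reached → x = (-0.5486, -1.2805)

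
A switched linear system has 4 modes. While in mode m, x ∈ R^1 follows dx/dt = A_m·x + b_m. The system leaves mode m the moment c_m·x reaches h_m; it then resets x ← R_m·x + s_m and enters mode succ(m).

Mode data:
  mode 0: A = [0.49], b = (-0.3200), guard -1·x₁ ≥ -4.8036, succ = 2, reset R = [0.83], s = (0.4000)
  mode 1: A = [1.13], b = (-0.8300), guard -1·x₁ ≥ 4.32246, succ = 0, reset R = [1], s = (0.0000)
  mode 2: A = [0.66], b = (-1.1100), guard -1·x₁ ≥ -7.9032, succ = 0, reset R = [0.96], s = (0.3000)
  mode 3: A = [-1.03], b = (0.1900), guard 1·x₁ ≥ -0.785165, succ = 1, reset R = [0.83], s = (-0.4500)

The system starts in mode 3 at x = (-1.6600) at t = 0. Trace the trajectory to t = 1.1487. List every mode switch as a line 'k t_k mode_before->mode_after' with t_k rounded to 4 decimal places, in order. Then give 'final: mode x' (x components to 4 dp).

Mode 3: guard c·x = -0.7852 hit at Δt = 0.6243 (t = 0.6243), x⁻ = (-0.7852) → reset → x⁺ = (-1.1017), jump to mode 1
Mode 1: flow for 0.5244 to horizon, guard not reached → x = (-2.5865)

1 0.6243 3->1
final: 1 -2.5865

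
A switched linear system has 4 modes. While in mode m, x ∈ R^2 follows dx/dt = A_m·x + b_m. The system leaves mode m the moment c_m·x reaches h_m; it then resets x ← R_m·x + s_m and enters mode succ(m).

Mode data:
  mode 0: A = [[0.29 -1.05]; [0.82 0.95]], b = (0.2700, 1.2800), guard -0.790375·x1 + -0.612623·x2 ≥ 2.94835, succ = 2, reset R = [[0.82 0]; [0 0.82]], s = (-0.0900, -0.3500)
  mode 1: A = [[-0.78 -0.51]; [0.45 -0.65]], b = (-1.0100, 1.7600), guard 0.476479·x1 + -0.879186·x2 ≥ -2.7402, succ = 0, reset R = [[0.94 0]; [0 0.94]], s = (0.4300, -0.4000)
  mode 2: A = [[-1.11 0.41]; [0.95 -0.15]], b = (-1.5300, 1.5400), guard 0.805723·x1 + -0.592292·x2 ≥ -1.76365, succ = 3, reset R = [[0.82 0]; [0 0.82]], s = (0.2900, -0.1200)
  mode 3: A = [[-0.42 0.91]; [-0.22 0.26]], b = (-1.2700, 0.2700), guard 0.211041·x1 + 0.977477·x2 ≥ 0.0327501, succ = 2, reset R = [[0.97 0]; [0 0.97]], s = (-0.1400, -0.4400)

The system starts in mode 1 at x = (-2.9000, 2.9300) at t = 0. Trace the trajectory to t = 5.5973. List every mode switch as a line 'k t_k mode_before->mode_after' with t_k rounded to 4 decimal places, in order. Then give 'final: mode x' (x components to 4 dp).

Mode 1: guard c·x = -2.7402 hit at Δt = 1.3646 (t = 1.3646), x⁻ = (-2.7343, 1.6349) → reset → x⁺ = (-2.1402, 1.1368), jump to mode 0
Mode 0: guard c·x = 2.9484 hit at Δt = 1.1711 (t = 2.5357), x⁻ = (-4.4144, 0.8826) → reset → x⁺ = (-3.7098, 0.3738), jump to mode 2
Mode 2: guard c·x = -1.7636 hit at Δt = 0.6474 (t = 3.1831), x⁻ = (-2.5475, -0.4878) → reset → x⁺ = (-1.7989, -0.5200), jump to mode 3
Mode 3: guard c·x = 0.0328 hit at Δt = 1.4179 (t = 4.6010), x⁻ = (-2.3340, 0.5374) → reset → x⁺ = (-2.4040, 0.0813), jump to mode 2
Mode 2: guard c·x = -1.7636 hit at Δt = 0.1810 (t = 4.7820), x⁻ = (-2.2161, -0.0370) → reset → x⁺ = (-1.5272, -0.1504), jump to mode 3
Mode 3: flow for 0.8153 to horizon, guard not reached → x = (-1.8799, 0.4073)

1 1.3646 1->0
2 2.5357 0->2
3 3.1831 2->3
4 4.6010 3->2
5 4.7820 2->3
final: 3 -1.8799 0.4073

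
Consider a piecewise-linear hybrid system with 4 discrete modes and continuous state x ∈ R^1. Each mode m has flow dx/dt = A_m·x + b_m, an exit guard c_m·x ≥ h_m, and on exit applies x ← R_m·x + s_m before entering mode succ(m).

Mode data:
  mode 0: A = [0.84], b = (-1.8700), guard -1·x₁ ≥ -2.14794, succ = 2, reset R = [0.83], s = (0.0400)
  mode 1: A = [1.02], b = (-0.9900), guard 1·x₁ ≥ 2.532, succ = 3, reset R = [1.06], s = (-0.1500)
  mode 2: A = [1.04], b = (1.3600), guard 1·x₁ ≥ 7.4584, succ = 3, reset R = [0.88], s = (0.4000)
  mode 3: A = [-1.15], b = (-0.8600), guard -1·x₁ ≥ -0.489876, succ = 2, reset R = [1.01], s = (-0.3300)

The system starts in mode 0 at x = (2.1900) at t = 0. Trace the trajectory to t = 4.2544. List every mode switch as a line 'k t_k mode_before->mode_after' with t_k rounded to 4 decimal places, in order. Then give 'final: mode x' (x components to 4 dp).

1 0.9180 0->2
2 1.9081 2->3
3 3.4989 3->2
final: 2 1.9229

Mode 0: guard c·x = -2.1479 hit at Δt = 0.9180 (t = 0.9180), x⁻ = (2.1479) → reset → x⁺ = (1.8228), jump to mode 2
Mode 2: guard c·x = 7.4584 hit at Δt = 0.9901 (t = 1.9081), x⁻ = (7.4584) → reset → x⁺ = (6.9634), jump to mode 3
Mode 3: guard c·x = -0.4899 hit at Δt = 1.5908 (t = 3.4989), x⁻ = (0.4899) → reset → x⁺ = (0.1648), jump to mode 2
Mode 2: flow for 0.7555 to horizon, guard not reached → x = (1.9229)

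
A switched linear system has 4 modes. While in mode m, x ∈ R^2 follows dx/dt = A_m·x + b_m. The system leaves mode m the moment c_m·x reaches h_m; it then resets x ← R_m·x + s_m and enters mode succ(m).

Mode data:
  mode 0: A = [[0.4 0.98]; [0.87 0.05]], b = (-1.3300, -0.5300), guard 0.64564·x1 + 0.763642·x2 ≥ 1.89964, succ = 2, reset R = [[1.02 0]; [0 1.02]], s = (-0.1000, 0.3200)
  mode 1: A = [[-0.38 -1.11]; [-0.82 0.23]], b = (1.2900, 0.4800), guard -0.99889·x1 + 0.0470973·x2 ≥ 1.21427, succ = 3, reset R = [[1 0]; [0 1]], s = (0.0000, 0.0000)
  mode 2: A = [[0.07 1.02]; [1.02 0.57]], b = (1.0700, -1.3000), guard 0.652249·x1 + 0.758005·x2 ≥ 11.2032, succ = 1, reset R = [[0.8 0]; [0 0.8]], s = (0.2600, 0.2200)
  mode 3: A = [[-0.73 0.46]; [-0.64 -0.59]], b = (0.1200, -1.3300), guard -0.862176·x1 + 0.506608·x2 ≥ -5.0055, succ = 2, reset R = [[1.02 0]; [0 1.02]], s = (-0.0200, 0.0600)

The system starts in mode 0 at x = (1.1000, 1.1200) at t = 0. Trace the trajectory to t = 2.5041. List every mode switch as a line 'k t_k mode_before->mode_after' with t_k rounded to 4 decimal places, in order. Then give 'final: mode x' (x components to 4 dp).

1 0.5030 0->2
2 1.7932 2->1
final: 1 1.8183 5.5314

Mode 0: guard c·x = 1.8996 hit at Δt = 0.5030 (t = 0.5030), x⁻ = (1.2857, 1.4006) → reset → x⁺ = (1.2114, 1.7486), jump to mode 2
Mode 2: guard c·x = 11.2032 hit at Δt = 1.2902 (t = 1.7932), x⁻ = (7.9274, 7.9585) → reset → x⁺ = (6.6019, 6.5868), jump to mode 1
Mode 1: flow for 0.7109 to horizon, guard not reached → x = (1.8183, 5.5314)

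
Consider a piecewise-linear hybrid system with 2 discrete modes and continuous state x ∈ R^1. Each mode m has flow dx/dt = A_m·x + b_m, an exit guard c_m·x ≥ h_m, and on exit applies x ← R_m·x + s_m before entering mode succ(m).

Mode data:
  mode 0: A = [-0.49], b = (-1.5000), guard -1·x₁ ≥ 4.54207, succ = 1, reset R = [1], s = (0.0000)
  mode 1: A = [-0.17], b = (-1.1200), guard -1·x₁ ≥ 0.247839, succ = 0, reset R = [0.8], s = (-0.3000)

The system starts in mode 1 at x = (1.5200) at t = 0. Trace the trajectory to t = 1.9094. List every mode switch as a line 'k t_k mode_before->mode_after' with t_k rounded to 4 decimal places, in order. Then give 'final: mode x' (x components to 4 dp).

Mode 1: guard c·x = 0.2478 hit at Δt = 1.4467 (t = 1.4467), x⁻ = (-0.2478) → reset → x⁺ = (-0.4983), jump to mode 0
Mode 0: flow for 0.4627 to horizon, guard not reached → x = (-1.0182)

1 1.4467 1->0
final: 0 -1.0182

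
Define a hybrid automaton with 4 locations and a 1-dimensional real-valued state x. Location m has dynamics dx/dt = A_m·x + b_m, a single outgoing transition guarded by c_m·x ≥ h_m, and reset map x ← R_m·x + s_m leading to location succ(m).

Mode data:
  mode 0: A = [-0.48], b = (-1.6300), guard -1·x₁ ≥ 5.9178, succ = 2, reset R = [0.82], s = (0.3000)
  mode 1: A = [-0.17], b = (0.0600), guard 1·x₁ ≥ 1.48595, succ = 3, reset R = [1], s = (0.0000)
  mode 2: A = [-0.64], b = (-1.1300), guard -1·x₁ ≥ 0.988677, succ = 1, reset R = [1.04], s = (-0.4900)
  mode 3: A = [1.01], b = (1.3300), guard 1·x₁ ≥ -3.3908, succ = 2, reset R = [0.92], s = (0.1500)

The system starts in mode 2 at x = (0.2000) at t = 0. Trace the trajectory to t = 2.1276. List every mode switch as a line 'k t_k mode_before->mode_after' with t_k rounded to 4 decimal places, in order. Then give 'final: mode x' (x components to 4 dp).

Mode 2: guard c·x = 0.9887 hit at Δt = 1.4503 (t = 1.4503), x⁻ = (-0.9887) → reset → x⁺ = (-1.5182), jump to mode 1
Mode 1: flow for 0.6773 to horizon, guard not reached → x = (-1.3147)

1 1.4503 2->1
final: 1 -1.3147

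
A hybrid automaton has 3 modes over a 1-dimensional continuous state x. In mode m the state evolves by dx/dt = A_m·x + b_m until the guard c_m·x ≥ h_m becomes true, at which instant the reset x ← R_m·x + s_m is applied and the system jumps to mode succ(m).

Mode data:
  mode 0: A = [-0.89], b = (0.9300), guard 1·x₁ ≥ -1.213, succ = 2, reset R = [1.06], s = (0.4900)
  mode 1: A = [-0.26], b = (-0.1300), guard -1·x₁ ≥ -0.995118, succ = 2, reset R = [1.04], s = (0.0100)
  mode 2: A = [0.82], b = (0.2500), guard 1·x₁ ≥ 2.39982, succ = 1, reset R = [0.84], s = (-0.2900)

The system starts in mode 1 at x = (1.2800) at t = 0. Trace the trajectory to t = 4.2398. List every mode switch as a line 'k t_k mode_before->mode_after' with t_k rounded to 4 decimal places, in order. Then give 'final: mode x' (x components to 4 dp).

1 0.6708 1->2
2 1.5184 2->1
3 3.0489 1->2
4 3.8965 2->1
final: 1 1.5358

Mode 1: guard c·x = -0.9951 hit at Δt = 0.6708 (t = 0.6708), x⁻ = (0.9951) → reset → x⁺ = (1.0449), jump to mode 2
Mode 2: guard c·x = 2.3998 hit at Δt = 0.8476 (t = 1.5184), x⁻ = (2.3998) → reset → x⁺ = (1.7258), jump to mode 1
Mode 1: guard c·x = -0.9951 hit at Δt = 1.5305 (t = 3.0489), x⁻ = (0.9951) → reset → x⁺ = (1.0449), jump to mode 2
Mode 2: guard c·x = 2.3998 hit at Δt = 0.8476 (t = 3.8965), x⁻ = (2.3998) → reset → x⁺ = (1.7258), jump to mode 1
Mode 1: flow for 0.3433 to horizon, guard not reached → x = (1.5358)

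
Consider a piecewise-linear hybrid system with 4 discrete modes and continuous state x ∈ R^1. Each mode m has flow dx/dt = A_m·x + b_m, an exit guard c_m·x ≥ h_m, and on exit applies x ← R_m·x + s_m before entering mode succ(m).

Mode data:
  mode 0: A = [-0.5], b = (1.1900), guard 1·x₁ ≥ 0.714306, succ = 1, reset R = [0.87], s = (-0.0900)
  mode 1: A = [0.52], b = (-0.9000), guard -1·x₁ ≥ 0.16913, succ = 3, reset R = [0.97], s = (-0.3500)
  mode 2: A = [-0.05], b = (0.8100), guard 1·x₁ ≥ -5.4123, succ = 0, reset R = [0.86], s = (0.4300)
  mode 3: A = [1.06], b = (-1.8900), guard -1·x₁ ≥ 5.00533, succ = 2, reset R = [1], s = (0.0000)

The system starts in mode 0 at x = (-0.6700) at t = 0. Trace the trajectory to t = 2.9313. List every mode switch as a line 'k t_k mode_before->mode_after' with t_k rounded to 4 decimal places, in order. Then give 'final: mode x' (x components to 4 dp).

Mode 0: guard c·x = 0.7143 hit at Δt = 1.2098 (t = 1.2098), x⁻ = (0.7143) → reset → x⁺ = (0.5314), jump to mode 1
Mode 1: guard c·x = 0.1691 hit at Δt = 0.8847 (t = 2.0945), x⁻ = (-0.1691) → reset → x⁺ = (-0.5141), jump to mode 3
Mode 3: flow for 0.8368 to horizon, guard not reached → x = (-3.7940)

1 1.2098 0->1
2 2.0945 1->3
final: 3 -3.7940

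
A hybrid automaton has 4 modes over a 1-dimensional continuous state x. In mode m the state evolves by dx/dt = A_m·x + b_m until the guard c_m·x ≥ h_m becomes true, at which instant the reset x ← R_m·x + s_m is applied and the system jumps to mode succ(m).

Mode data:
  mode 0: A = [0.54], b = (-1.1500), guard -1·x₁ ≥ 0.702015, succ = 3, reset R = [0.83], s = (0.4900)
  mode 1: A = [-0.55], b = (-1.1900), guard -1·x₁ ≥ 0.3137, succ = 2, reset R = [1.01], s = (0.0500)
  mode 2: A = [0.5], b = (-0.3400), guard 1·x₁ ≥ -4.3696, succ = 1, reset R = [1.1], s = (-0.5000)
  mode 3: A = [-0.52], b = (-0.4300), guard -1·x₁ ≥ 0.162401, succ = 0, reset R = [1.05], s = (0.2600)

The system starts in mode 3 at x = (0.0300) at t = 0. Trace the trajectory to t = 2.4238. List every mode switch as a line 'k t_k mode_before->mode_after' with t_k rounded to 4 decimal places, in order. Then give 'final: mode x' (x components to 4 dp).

1 0.4890 3->0
2 1.0961 0->3
3 1.2880 3->0
4 1.8951 0->3
5 2.0870 3->0
final: 0 -0.3175

Mode 3: guard c·x = 0.1624 hit at Δt = 0.4890 (t = 0.4890), x⁻ = (-0.1624) → reset → x⁺ = (0.0895), jump to mode 0
Mode 0: guard c·x = 0.7020 hit at Δt = 0.6071 (t = 1.0961), x⁻ = (-0.7020) → reset → x⁺ = (-0.0927), jump to mode 3
Mode 3: guard c·x = 0.1624 hit at Δt = 0.1919 (t = 1.2880), x⁻ = (-0.1624) → reset → x⁺ = (0.0895), jump to mode 0
Mode 0: guard c·x = 0.7020 hit at Δt = 0.6071 (t = 1.8951), x⁻ = (-0.7020) → reset → x⁺ = (-0.0927), jump to mode 3
Mode 3: guard c·x = 0.1624 hit at Δt = 0.1919 (t = 2.0870), x⁻ = (-0.1624) → reset → x⁺ = (0.0895), jump to mode 0
Mode 0: flow for 0.3368 to horizon, guard not reached → x = (-0.3175)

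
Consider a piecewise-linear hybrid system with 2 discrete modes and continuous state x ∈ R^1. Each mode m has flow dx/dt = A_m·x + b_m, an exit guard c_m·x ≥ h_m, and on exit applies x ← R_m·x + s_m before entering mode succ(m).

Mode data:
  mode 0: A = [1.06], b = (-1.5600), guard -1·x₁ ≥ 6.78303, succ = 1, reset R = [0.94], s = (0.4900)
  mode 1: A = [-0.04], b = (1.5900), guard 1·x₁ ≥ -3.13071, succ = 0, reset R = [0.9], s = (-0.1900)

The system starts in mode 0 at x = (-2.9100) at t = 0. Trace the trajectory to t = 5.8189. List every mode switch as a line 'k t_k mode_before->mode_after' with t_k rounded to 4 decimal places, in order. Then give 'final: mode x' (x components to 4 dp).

Mode 0: guard c·x = 6.7830 hit at Δt = 0.5975 (t = 0.5975), x⁻ = (-6.7830) → reset → x⁺ = (-5.8860), jump to mode 1
Mode 1: guard c·x = -3.1307 hit at Δt = 1.5569 (t = 2.1544), x⁻ = (-3.1307) → reset → x⁺ = (-3.0076), jump to mode 0
Mode 0: guard c·x = 6.7830 hit at Δt = 0.5767 (t = 2.7311), x⁻ = (-6.7830) → reset → x⁺ = (-5.8860), jump to mode 1
Mode 1: guard c·x = -3.1307 hit at Δt = 1.5569 (t = 4.2880), x⁻ = (-3.1307) → reset → x⁺ = (-3.0076), jump to mode 0
Mode 0: guard c·x = 6.7830 hit at Δt = 0.5767 (t = 4.8647), x⁻ = (-6.7830) → reset → x⁺ = (-5.8860), jump to mode 1
Mode 1: flow for 0.9542 to horizon, guard not reached → x = (-4.1771)

1 0.5975 0->1
2 2.1544 1->0
3 2.7311 0->1
4 4.2880 1->0
5 4.8647 0->1
final: 1 -4.1771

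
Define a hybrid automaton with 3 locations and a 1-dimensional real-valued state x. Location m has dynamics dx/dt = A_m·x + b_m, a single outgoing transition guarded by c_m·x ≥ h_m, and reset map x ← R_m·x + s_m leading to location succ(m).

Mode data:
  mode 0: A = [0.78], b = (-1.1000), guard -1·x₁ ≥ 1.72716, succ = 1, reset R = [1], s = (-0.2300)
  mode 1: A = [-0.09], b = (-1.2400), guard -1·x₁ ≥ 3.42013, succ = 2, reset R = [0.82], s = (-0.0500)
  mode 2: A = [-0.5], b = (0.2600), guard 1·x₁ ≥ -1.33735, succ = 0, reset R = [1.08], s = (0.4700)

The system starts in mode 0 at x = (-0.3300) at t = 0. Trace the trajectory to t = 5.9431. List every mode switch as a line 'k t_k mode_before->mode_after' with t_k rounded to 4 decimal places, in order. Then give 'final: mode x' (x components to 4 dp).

1 0.7556 0->1
2 2.2236 1->2
3 3.4178 2->0
4 3.7696 0->1
5 5.2376 1->2
final: 2 -1.8514

Mode 0: guard c·x = 1.7272 hit at Δt = 0.7556 (t = 0.7556), x⁻ = (-1.7272) → reset → x⁺ = (-1.9572), jump to mode 1
Mode 1: guard c·x = 3.4201 hit at Δt = 1.4680 (t = 2.2236), x⁻ = (-3.4201) → reset → x⁺ = (-2.8545), jump to mode 2
Mode 2: guard c·x = -1.3374 hit at Δt = 1.1942 (t = 3.4178), x⁻ = (-1.3374) → reset → x⁺ = (-0.9743), jump to mode 0
Mode 0: guard c·x = 1.7272 hit at Δt = 0.3518 (t = 3.7696), x⁻ = (-1.7272) → reset → x⁺ = (-1.9572), jump to mode 1
Mode 1: guard c·x = 3.4201 hit at Δt = 1.4680 (t = 5.2376), x⁻ = (-3.4201) → reset → x⁺ = (-2.8545), jump to mode 2
Mode 2: flow for 0.7055 to horizon, guard not reached → x = (-1.8514)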